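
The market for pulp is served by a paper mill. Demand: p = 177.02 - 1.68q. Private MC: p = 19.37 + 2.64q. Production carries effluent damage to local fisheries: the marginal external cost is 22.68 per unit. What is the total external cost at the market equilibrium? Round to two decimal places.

827.66

Market equilibrium (private): 19.37 + 2.64q = 177.02 - 1.68q → q_m = 36.4931.
Total external cost = MEC × q_m = 22.68 × 36.4931 = 827.6635.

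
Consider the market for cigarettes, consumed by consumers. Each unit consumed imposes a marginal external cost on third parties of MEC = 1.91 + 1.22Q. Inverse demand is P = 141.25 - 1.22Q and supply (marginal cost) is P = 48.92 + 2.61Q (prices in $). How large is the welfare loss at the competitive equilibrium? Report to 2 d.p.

DWL = $97.13

Market equilibrium (private): 48.92 + 2.61Q = 141.25 - 1.22Q → Q_m = 24.1070.
Social marginal benefit = demand − MEC = 139.34 - 2.44Q.
Set SMB = MC: 139.34 - 2.44Q = 48.92 + 2.61Q → Q* = 17.9050.
Between Q* and Q_m the wedge MC − SMB runs linearly from 0 to MEC(Q_m), so the loss is a triangle.
DWL = ½ × 6.2020 × 31.3206 = 97.1252.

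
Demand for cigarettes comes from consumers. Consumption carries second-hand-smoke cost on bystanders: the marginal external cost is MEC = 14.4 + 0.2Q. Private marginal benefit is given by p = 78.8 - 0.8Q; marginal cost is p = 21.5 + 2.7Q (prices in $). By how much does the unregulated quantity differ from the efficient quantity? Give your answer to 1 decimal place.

4.8 units

Market equilibrium (private): 21.5 + 2.7Q = 78.8 - 0.8Q → Q_m = 16.3714.
Social marginal benefit = demand − MEC = 64.4 - Q.
Set SMB = MC: 64.4 - Q = 21.5 + 2.7Q → Q* = 11.5946.
Gap = |16.3714 − 11.5946| = 4.7768.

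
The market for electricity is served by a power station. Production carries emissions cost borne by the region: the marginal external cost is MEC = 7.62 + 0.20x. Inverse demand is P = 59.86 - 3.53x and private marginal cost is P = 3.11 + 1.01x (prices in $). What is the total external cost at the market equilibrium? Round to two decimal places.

Market equilibrium (private): 3.11 + 1.01x = 59.86 - 3.53x → x_m = 12.5000.
Total external cost = ∫₀^{x_m} (7.62 + 0.20x) dx = 7.62×12.5000 + ½×0.20×12.5000² = 110.8750.

$110.88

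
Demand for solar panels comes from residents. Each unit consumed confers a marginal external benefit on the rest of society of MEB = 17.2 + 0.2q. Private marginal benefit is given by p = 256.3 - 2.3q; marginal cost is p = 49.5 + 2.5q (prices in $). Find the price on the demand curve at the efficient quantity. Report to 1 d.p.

P = $144.3

Social marginal benefit = demand + MEB = 273.5 - 2.1q.
Set SMB = MC: 273.5 - 2.1q = 49.5 + 2.5q → q* = 48.6957.
Consumer price on the demand curve at q*: 256.3 − 2.3×48.6957 = 144.2999.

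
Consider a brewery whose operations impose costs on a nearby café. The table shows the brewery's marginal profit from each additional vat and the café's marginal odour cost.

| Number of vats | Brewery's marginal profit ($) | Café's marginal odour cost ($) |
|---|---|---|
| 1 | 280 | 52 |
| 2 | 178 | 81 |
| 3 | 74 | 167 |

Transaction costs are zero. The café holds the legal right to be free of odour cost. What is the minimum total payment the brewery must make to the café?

Efficient level: marginal profit ≥ marginal odour cost through level 2, so k* = 2.
With the café holding the right, the brewery must at least compensate total damage at k*: 52 + 81 = 133.

$133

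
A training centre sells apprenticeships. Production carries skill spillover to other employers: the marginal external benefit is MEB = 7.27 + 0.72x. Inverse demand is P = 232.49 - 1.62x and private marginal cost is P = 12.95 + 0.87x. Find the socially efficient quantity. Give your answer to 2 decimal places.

Social marginal cost = private MC − MEB = 5.68 + 0.15x.
Set SMC = demand: 5.68 + 0.15x = 232.49 - 1.62x → x* = 128.1412.

x* = 128.14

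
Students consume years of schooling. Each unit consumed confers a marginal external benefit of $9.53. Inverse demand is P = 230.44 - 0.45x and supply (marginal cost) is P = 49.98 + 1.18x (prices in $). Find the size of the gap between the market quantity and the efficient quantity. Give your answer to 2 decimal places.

5.85 units

Market equilibrium (private): 49.98 + 1.18x = 230.44 - 0.45x → x_m = 110.7117.
Social marginal benefit = demand + MEB = 239.97 - 0.45x.
Set SMB = MC: 239.97 - 0.45x = 49.98 + 1.18x → x* = 116.5583.
Gap = |110.7117 − 116.5583| = 5.8466.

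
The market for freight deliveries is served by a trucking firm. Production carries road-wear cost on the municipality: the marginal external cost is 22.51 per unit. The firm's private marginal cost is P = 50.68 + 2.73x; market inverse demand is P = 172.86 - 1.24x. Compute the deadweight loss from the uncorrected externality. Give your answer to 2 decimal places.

DWL = 63.82

Market equilibrium (private): 50.68 + 2.73x = 172.86 - 1.24x → x_m = 30.7758.
Social marginal cost = private MC + MEC = 73.19 + 2.73x.
Set SMC = demand: 73.19 + 2.73x = 172.86 - 1.24x → x* = 25.1058.
The welfare-loss triangle has base |x_m − x*| and height MEC(x_m) (the vertical gap between SMC and demand is zero at x* and MEC at x_m).
DWL = ½ × 5.6700 × 22.5100 = 63.8159.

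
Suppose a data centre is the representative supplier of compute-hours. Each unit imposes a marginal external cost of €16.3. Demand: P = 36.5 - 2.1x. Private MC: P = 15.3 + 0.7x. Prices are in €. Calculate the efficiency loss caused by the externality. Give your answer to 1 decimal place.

DWL = €47.4

Market equilibrium (private): 15.3 + 0.7x = 36.5 - 2.1x → x_m = 7.5714.
Social marginal cost = private MC + MEC = 31.6 + 0.7x.
Set SMC = demand: 31.6 + 0.7x = 36.5 - 2.1x → x* = 1.7500.
The loss is the area between SMC and demand from x* to x_m; with linear curves that's a triangle of height MEC(x_m).
DWL = ½ × 5.8214 × 16.3000 = 47.4444.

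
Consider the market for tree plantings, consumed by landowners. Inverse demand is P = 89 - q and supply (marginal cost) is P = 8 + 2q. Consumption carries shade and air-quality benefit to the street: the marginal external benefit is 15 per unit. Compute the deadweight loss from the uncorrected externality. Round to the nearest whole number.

Market equilibrium (private): 8 + 2q = 89 - q → q_m = 27.0000.
Social marginal benefit = demand + MEB = 104 - q.
Set SMB = MC: 104 - q = 8 + 2q → q* = 32.0000.
The loss is the area between SMB and MC from q* to q_m; with linear curves that's a triangle of height MEB(q_m).
DWL = ½ × 5.0000 × 15.0000 = 37.5000.

DWL = 38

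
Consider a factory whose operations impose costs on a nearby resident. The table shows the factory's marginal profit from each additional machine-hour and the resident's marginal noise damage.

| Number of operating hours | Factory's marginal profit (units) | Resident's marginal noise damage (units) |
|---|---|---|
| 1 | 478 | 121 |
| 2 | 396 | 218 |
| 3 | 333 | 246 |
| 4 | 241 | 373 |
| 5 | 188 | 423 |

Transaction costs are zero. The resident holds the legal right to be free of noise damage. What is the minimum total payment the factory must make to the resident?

Efficient level: marginal profit ≥ marginal noise damage through level 3, so k* = 3.
With the resident holding the right, the factory must at least compensate total damage at k*: 121 + 218 + 246 = 585.

585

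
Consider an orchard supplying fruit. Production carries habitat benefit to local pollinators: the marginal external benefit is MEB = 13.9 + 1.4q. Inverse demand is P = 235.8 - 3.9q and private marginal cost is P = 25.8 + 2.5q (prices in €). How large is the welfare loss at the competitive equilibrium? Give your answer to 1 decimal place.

Market equilibrium (private): 25.8 + 2.5q = 235.8 - 3.9q → q_m = 32.8125.
Social marginal cost = private MC − MEB = 11.9 + 1.1q.
Set SMC = demand: 11.9 + 1.1q = 235.8 - 3.9q → q* = 44.7800.
Height of the DWL triangle at q_m is demand(q_m) − SMC(q_m) = MEB(q_m) = 59.8375.
DWL = ½ × 11.9675 × 59.8375 = 358.0526.

DWL = €358.1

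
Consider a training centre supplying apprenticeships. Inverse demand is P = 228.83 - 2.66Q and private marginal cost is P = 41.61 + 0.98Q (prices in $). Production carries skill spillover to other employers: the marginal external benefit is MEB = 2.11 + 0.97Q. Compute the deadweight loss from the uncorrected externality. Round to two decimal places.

Market equilibrium (private): 41.61 + 0.98Q = 228.83 - 2.66Q → Q_m = 51.4341.
Social marginal cost = private MC − MEB = 39.50 + 0.01Q.
Set SMC = demand: 39.50 + 0.01Q = 228.83 - 2.66Q → Q* = 70.9101.
The welfare-loss triangle has base |Q_m − Q*| and height MEB(Q_m) (the vertical gap between SMC and demand is zero at Q* and MEB at Q_m).
DWL = ½ × 19.4760 × 52.0010 = 506.3857.

DWL = $506.39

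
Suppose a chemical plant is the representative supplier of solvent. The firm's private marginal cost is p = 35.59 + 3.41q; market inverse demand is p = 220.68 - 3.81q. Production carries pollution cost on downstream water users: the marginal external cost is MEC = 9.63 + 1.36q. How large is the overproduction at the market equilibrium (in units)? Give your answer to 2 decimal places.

5.19 units

Market equilibrium (private): 35.59 + 3.41q = 220.68 - 3.81q → q_m = 25.6357.
Social marginal cost = private MC + MEC = 45.22 + 4.77q.
Set SMC = demand: 45.22 + 4.77q = 220.68 - 3.81q → q* = 20.4499.
Gap = |25.6357 − 20.4499| = 5.1858.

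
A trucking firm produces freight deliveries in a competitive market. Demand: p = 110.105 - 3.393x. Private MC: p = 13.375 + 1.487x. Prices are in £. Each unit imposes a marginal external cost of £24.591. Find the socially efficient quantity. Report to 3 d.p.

Social marginal cost = private MC + MEC = 37.966 + 1.487x.
Set SMC = demand: 37.966 + 1.487x = 110.105 - 3.393x → x* = 14.7826.

x* = 14.783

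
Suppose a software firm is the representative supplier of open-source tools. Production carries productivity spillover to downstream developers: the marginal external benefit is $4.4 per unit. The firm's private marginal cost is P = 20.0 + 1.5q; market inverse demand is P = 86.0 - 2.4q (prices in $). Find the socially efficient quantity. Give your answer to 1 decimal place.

q* = 18.1

Social marginal cost = private MC − MEB = 15.6 + 1.5q.
Set SMC = demand: 15.6 + 1.5q = 86.0 - 2.4q → q* = 18.0513.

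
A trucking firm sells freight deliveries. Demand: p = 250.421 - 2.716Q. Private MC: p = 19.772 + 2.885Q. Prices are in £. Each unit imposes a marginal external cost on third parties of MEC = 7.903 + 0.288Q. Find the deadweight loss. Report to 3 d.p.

Market equilibrium (private): 19.772 + 2.885Q = 250.421 - 2.716Q → Q_m = 41.1800.
Social marginal cost = private MC + MEC = 27.675 + 3.173Q.
Set SMC = demand: 27.675 + 3.173Q = 250.421 - 2.716Q → Q* = 37.8241.
The welfare-loss triangle has base |Q_m − Q*| and height MEC(Q_m) (the vertical gap between SMC and demand is zero at Q* and MEC at Q_m).
DWL = ½ × 3.3559 × 19.7628 = 33.1610.

DWL = £33.161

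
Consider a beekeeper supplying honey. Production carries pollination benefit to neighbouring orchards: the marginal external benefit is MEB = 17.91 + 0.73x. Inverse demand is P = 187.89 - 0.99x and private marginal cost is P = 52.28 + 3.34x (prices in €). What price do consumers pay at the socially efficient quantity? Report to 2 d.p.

Social marginal cost = private MC − MEB = 34.37 + 2.61x.
Set SMC = demand: 34.37 + 2.61x = 187.89 - 0.99x → x* = 42.6444.
Consumer price on the demand curve at x*: 187.89 − 0.99×42.6444 = 145.6720.

P = €145.67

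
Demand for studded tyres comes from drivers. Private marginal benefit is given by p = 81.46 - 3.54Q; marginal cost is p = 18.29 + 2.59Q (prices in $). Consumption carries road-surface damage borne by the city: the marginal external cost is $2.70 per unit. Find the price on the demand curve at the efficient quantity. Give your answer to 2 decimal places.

P = $46.54

Social marginal benefit = demand − MEC = 78.76 - 3.54Q.
Set SMB = MC: 78.76 - 3.54Q = 18.29 + 2.59Q → Q* = 9.8646.
Consumer price on the demand curve at Q*: 81.46 − 3.54×9.8646 = 46.5393.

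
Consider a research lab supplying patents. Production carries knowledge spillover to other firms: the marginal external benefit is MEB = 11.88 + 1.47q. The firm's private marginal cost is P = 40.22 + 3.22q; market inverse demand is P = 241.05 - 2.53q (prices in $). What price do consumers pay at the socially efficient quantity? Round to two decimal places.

P = $115.31

Social marginal cost = private MC − MEB = 28.34 + 1.75q.
Set SMC = demand: 28.34 + 1.75q = 241.05 - 2.53q → q* = 49.6986.
Consumer price on the demand curve at q*: 241.05 − 2.53×49.6986 = 115.3125.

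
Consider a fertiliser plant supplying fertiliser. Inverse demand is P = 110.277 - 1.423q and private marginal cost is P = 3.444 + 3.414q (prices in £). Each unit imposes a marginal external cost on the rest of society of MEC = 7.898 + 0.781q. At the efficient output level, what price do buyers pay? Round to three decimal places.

Social marginal cost = private MC + MEC = 11.342 + 4.195q.
Set SMC = demand: 11.342 + 4.195q = 110.277 - 1.423q → q* = 17.6104.
Consumer price on the demand curve at q*: 110.277 − 1.423×17.6104 = 85.2174.

P = £85.217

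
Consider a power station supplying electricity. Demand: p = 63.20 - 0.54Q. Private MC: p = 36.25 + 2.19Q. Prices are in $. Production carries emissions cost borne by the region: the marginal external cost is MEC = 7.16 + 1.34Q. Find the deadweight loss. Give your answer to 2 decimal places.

DWL = $51.07

Market equilibrium (private): 36.25 + 2.19Q = 63.20 - 0.54Q → Q_m = 9.8718.
Social marginal cost = private MC + MEC = 43.41 + 3.53Q.
Set SMC = demand: 43.41 + 3.53Q = 63.20 - 0.54Q → Q* = 4.8624.
The welfare-loss triangle has base |Q_m − Q*| and height MEC(Q_m) (the vertical gap between SMC and demand is zero at Q* and MEC at Q_m).
DWL = ½ × 5.0094 × 20.3882 = 51.0663.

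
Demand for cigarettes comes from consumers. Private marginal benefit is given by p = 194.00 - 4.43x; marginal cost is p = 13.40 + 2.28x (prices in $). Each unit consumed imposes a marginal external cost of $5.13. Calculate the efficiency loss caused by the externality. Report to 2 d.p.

Market equilibrium (private): 13.40 + 2.28x = 194.00 - 4.43x → x_m = 26.9151.
Social marginal benefit = demand − MEC = 188.87 - 4.43x.
Set SMB = MC: 188.87 - 4.43x = 13.40 + 2.28x → x* = 26.1505.
Between x* and x_m the wedge MC − SMB runs linearly from 0 to MEC(x_m), so the loss is a triangle.
DWL = ½ × 0.7646 × 5.1300 = 1.9612.

DWL = $1.96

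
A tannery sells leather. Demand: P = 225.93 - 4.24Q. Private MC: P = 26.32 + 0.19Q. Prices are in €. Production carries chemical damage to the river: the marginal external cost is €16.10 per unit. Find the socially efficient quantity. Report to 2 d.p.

Social marginal cost = private MC + MEC = 42.42 + 0.19Q.
Set SMC = demand: 42.42 + 0.19Q = 225.93 - 4.24Q → Q* = 41.4244.

Q* = 41.42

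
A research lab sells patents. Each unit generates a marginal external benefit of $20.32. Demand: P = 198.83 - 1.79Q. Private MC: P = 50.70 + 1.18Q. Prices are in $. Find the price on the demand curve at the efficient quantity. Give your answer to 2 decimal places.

P = $97.31

Social marginal cost = private MC − MEB = 30.38 + 1.18Q.
Set SMC = demand: 30.38 + 1.18Q = 198.83 - 1.79Q → Q* = 56.7172.
Consumer price on the demand curve at Q*: 198.83 − 1.79×56.7172 = 97.3062.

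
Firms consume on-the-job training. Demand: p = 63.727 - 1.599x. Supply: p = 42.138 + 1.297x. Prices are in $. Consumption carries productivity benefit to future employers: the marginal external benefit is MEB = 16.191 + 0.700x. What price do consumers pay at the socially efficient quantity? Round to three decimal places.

Social marginal benefit = demand + MEB = 79.918 - 0.899x.
Set SMB = MC: 79.918 - 0.899x = 42.138 + 1.297x → x* = 17.2040.
Consumer price on the demand curve at x*: 63.727 − 1.599×17.2040 = 36.2178.

P = $36.218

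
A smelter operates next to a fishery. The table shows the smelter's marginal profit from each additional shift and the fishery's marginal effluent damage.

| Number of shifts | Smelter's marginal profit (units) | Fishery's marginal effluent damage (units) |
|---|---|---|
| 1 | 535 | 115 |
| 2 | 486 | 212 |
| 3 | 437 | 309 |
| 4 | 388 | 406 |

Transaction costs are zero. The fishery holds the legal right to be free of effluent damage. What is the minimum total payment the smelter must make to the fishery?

636

Efficient level: marginal profit ≥ marginal effluent damage through level 3, so k* = 3.
With the fishery holding the right, the smelter must at least compensate total damage at k*: 115 + 212 + 309 = 636.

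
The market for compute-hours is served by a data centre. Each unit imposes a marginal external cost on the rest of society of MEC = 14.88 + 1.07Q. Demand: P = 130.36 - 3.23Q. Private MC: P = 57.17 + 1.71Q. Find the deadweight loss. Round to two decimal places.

DWL = 78.58

Market equilibrium (private): 57.17 + 1.71Q = 130.36 - 3.23Q → Q_m = 14.8158.
Social marginal cost = private MC + MEC = 72.05 + 2.78Q.
Set SMC = demand: 72.05 + 2.78Q = 130.36 - 3.23Q → Q* = 9.7022.
The welfare-loss triangle has base |Q_m − Q*| and height MEC(Q_m) (the vertical gap between SMC and demand is zero at Q* and MEC at Q_m).
DWL = ½ × 5.1136 × 30.7329 = 78.5779.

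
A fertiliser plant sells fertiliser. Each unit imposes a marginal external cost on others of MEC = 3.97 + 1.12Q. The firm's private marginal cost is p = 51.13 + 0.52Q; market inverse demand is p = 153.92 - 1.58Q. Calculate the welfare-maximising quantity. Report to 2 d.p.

Q* = 30.69

Social marginal cost = private MC + MEC = 55.10 + 1.64Q.
Set SMC = demand: 55.10 + 1.64Q = 153.92 - 1.58Q → Q* = 30.6894.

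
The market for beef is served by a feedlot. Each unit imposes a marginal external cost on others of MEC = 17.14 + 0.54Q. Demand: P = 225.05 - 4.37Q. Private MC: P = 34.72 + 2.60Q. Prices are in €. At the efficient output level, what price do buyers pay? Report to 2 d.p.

Social marginal cost = private MC + MEC = 51.86 + 3.14Q.
Set SMC = demand: 51.86 + 3.14Q = 225.05 - 4.37Q → Q* = 23.0613.
Consumer price on the demand curve at Q*: 225.05 − 4.37×23.0613 = 124.2721.

P = €124.27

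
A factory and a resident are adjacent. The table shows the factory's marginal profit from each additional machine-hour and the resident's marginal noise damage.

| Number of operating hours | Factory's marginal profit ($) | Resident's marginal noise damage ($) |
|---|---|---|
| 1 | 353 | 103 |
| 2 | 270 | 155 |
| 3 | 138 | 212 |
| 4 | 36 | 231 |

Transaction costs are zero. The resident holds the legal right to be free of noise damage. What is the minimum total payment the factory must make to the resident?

Efficient level: marginal profit ≥ marginal noise damage through level 2, so k* = 2.
With the resident holding the right, the factory must at least compensate total damage at k*: 103 + 155 = 258.

$258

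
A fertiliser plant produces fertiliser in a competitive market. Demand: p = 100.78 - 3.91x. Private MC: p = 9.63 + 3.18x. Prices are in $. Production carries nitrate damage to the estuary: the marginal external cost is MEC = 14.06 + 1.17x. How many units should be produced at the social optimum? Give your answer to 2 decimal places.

Social marginal cost = private MC + MEC = 23.69 + 4.35x.
Set SMC = demand: 23.69 + 4.35x = 100.78 - 3.91x → x* = 9.3329.

x* = 9.33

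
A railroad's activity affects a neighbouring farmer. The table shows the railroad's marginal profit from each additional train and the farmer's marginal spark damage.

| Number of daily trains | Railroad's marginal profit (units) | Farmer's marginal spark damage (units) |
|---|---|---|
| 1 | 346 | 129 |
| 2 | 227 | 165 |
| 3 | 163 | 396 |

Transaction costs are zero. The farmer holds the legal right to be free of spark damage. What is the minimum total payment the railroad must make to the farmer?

Efficient level: marginal profit ≥ marginal spark damage through level 2, so k* = 2.
With the farmer holding the right, the railroad must at least compensate total damage at k*: 129 + 165 = 294.

294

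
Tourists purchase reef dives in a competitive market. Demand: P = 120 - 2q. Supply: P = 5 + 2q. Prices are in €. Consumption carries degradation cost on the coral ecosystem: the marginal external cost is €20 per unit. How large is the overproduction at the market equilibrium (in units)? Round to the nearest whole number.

5 units

Market equilibrium (private): 5 + 2q = 120 - 2q → q_m = 28.7500.
Social marginal benefit = demand − MEC = 100 - 2q.
Set SMB = MC: 100 - 2q = 5 + 2q → q* = 23.7500.
Gap = |28.7500 − 23.7500| = 5.0000.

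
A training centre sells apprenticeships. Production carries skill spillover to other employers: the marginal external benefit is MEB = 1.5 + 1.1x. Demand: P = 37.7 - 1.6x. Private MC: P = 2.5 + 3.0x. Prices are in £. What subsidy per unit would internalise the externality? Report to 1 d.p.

subsidy = £13.0 per unit

Social marginal cost = private MC − MEB = 1.0 + 1.9x.
Set SMC = demand: 1.0 + 1.9x = 37.7 - 1.6x → x* = 10.4857.
The Pigouvian subsidy equals MEB at x*: 1.5 + 1.1×10.4857 = 13.0343.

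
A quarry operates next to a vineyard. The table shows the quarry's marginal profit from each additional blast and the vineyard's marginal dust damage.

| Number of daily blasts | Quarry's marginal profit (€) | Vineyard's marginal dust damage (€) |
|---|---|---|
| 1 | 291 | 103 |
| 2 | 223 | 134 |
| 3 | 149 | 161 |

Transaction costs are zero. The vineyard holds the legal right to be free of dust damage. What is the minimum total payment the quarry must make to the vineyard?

Efficient level: marginal profit ≥ marginal dust damage through level 2, so k* = 2.
With the vineyard holding the right, the quarry must at least compensate total damage at k*: 103 + 134 = 237.

€237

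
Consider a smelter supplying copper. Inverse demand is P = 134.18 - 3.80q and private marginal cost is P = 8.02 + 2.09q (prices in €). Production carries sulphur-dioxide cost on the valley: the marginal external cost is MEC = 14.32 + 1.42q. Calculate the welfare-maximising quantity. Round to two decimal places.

Social marginal cost = private MC + MEC = 22.34 + 3.51q.
Set SMC = demand: 22.34 + 3.51q = 134.18 - 3.80q → q* = 15.2996.

q* = 15.30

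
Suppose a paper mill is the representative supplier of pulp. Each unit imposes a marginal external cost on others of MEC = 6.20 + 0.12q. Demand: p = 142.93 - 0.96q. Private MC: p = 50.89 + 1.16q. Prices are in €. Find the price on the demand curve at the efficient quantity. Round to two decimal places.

Social marginal cost = private MC + MEC = 57.09 + 1.28q.
Set SMC = demand: 57.09 + 1.28q = 142.93 - 0.96q → q* = 38.3214.
Consumer price on the demand curve at q*: 142.93 − 0.96×38.3214 = 106.1415.

P = €106.14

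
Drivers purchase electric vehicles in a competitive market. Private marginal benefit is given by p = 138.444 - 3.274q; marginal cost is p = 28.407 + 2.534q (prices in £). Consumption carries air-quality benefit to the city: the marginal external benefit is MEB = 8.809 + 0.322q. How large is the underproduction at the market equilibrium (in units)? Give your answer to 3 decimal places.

Market equilibrium (private): 28.407 + 2.534q = 138.444 - 3.274q → q_m = 18.9458.
Social marginal benefit = demand + MEB = 147.253 - 2.952q.
Set SMB = MC: 147.253 - 2.952q = 28.407 + 2.534q → q* = 21.6635.
Gap = |18.9458 − 21.6635| = 2.7177.

2.718 units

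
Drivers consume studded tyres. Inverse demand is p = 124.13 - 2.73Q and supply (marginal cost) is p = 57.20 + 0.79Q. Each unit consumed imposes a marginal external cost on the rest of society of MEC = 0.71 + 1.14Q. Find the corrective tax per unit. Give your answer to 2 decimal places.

tax = 16.91 per unit

Social marginal benefit = demand − MEC = 123.42 - 3.87Q.
Set SMB = MC: 123.42 - 3.87Q = 57.20 + 0.79Q → Q* = 14.2103.
The Pigouvian tax equals MEC at Q*: 0.71 + 1.14×14.2103 = 16.9097.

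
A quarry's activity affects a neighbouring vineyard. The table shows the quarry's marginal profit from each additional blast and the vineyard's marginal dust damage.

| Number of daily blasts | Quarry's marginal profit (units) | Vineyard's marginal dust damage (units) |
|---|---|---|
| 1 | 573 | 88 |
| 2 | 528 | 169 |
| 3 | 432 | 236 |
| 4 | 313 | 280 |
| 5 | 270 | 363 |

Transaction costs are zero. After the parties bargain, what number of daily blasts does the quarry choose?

4

Bargaining reaches the level where marginal profit last exceeds marginal dust damage.
That holds through level 4 (313 ≥ 280) but not at 5 (270 < 363).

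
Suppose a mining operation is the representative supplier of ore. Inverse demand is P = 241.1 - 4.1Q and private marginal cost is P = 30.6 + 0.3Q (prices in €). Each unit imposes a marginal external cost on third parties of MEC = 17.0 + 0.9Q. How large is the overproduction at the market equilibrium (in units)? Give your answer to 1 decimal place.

11.3 units

Market equilibrium (private): 30.6 + 0.3Q = 241.1 - 4.1Q → Q_m = 47.8409.
Social marginal cost = private MC + MEC = 47.6 + 1.2Q.
Set SMC = demand: 47.6 + 1.2Q = 241.1 - 4.1Q → Q* = 36.5094.
Gap = |47.8409 − 36.5094| = 11.3315.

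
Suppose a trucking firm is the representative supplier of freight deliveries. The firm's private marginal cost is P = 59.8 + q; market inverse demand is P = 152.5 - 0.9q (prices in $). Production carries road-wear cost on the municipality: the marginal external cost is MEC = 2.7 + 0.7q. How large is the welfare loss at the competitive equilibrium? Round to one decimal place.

DWL = $261.2

Market equilibrium (private): 59.8 + q = 152.5 - 0.9q → q_m = 48.7895.
Social marginal cost = private MC + MEC = 62.5 + 1.7q.
Set SMC = demand: 62.5 + 1.7q = 152.5 - 0.9q → q* = 34.6154.
Height of the DWL triangle at q_m is SMC(q_m) − demand(q_m) = MEC(q_m) = 36.8526.
DWL = ½ × 14.1741 × 36.8526 = 261.1762.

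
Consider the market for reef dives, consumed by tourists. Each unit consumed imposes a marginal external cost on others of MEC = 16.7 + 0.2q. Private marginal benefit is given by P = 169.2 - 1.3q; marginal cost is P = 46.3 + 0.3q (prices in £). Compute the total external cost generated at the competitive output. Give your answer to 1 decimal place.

£1872.8

Market equilibrium (private): 46.3 + 0.3q = 169.2 - 1.3q → q_m = 76.8125.
Total external cost = ∫₀^{q_m} (16.7 + 0.2q) dq = 16.7×76.8125 + ½×0.2×76.8125² = 1872.7848.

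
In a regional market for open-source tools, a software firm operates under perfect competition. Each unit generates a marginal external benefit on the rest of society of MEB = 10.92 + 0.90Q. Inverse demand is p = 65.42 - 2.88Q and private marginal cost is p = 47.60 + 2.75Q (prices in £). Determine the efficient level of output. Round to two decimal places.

Social marginal cost = private MC − MEB = 36.68 + 1.85Q.
Set SMC = demand: 36.68 + 1.85Q = 65.42 - 2.88Q → Q* = 6.0761.

Q* = 6.08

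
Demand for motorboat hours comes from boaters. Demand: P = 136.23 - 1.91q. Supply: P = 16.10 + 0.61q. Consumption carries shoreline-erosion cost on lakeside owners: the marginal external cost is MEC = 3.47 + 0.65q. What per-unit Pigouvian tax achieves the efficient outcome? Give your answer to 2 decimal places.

tax = 27.39 per unit

Social marginal benefit = demand − MEC = 132.76 - 2.56q.
Set SMB = MC: 132.76 - 2.56q = 16.10 + 0.61q → q* = 36.8013.
The Pigouvian tax equals MEC at q*: 3.47 + 0.65×36.8013 = 27.3908.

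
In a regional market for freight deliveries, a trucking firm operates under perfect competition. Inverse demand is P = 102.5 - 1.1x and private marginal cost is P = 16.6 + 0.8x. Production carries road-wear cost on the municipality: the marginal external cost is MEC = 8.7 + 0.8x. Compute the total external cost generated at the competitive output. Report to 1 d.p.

Market equilibrium (private): 16.6 + 0.8x = 102.5 - 1.1x → x_m = 45.2105.
Total external cost = ∫₀^{x_m} (8.7 + 0.8x) dx = 8.7×45.2105 + ½×0.8×45.2105² = 1210.9271.

1210.9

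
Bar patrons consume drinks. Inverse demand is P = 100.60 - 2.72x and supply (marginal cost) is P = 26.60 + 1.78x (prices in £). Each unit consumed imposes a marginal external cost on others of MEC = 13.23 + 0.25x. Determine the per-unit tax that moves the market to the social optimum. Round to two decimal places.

Social marginal benefit = demand − MEC = 87.37 - 2.97x.
Set SMB = MC: 87.37 - 2.97x = 26.60 + 1.78x → x* = 12.7937.
The Pigouvian tax equals MEC at x*: 13.23 + 0.25×12.7937 = 16.4284.

tax = £16.43 per unit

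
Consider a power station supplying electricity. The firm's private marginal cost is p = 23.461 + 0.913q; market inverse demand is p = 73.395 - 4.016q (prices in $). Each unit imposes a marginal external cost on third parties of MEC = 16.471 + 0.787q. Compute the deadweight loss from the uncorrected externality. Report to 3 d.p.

DWL = $52.266

Market equilibrium (private): 23.461 + 0.913q = 73.395 - 4.016q → q_m = 10.1307.
Social marginal cost = private MC + MEC = 39.932 + 1.700q.
Set SMC = demand: 39.932 + 1.700q = 73.395 - 4.016q → q* = 5.8543.
Between q* and q_m the wedge SMC − demand runs linearly from 0 to MEC(q_m), so the loss is a triangle.
DWL = ½ × 4.2764 × 24.4438 = 52.2657.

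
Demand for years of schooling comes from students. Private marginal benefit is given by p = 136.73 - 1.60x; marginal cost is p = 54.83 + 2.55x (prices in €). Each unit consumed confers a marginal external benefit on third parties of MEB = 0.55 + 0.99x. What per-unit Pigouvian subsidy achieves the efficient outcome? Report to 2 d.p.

Social marginal benefit = demand + MEB = 137.28 - 0.61x.
Set SMB = MC: 137.28 - 0.61x = 54.83 + 2.55x → x* = 26.0918.
The Pigouvian subsidy equals MEB at x*: 0.55 + 0.99×26.0918 = 26.3809.

subsidy = €26.38 per unit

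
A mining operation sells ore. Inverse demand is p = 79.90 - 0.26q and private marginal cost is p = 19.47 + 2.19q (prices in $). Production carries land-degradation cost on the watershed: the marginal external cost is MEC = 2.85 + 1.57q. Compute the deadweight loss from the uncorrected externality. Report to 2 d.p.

Market equilibrium (private): 19.47 + 2.19q = 79.90 - 0.26q → q_m = 24.6653.
Social marginal cost = private MC + MEC = 22.32 + 3.76q.
Set SMC = demand: 22.32 + 3.76q = 79.90 - 0.26q → q* = 14.3234.
The welfare-loss triangle has base |q_m − q*| and height MEC(q_m) (the vertical gap between SMC and demand is zero at q* and MEC at q_m).
DWL = ½ × 10.3419 × 41.5745 = 214.9797.

DWL = $214.98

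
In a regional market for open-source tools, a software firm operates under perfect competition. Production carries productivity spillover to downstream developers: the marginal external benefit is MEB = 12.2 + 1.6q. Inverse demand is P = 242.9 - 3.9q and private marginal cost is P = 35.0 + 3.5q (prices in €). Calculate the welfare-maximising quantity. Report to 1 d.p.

Social marginal cost = private MC − MEB = 22.8 + 1.9q.
Set SMC = demand: 22.8 + 1.9q = 242.9 - 3.9q → q* = 37.9483.

q* = 37.9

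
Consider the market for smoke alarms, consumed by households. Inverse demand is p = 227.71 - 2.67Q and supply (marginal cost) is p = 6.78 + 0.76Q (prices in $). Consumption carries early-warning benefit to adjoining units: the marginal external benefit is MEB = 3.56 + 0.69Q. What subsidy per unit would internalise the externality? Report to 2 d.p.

Social marginal benefit = demand + MEB = 231.27 - 1.98Q.
Set SMB = MC: 231.27 - 1.98Q = 6.78 + 0.76Q → Q* = 81.9307.
The Pigouvian subsidy equals MEB at Q*: 3.56 + 0.69×81.9307 = 60.0922.

subsidy = $60.09 per unit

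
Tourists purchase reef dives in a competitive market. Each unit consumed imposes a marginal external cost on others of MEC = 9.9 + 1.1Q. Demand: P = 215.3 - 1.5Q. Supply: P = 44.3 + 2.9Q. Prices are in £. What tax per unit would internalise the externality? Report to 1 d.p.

tax = £42.1 per unit

Social marginal benefit = demand − MEC = 205.4 - 2.6Q.
Set SMB = MC: 205.4 - 2.6Q = 44.3 + 2.9Q → Q* = 29.2909.
The Pigouvian tax equals MEC at Q*: 9.9 + 1.1×29.2909 = 42.1200.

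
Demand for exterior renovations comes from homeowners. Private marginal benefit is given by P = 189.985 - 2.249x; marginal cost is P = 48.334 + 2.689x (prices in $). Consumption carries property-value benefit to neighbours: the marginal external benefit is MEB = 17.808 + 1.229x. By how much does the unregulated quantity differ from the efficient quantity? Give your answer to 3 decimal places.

14.307 units

Market equilibrium (private): 48.334 + 2.689x = 189.985 - 2.249x → x_m = 28.6859.
Social marginal benefit = demand + MEB = 207.793 - 1.020x.
Set SMB = MC: 207.793 - 1.020x = 48.334 + 2.689x → x* = 42.9925.
Gap = |28.6859 − 42.9925| = 14.3066.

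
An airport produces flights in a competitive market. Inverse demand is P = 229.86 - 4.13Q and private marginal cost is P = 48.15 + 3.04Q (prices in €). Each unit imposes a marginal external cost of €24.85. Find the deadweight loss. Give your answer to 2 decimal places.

DWL = €43.06

Market equilibrium (private): 48.15 + 3.04Q = 229.86 - 4.13Q → Q_m = 25.3431.
Social marginal cost = private MC + MEC = 73.00 + 3.04Q.
Set SMC = demand: 73.00 + 3.04Q = 229.86 - 4.13Q → Q* = 21.8773.
The loss is the area between SMC and demand from Q* to Q_m; with linear curves that's a triangle of height MEC(Q_m).
DWL = ½ × 3.4658 × 24.8500 = 43.0626.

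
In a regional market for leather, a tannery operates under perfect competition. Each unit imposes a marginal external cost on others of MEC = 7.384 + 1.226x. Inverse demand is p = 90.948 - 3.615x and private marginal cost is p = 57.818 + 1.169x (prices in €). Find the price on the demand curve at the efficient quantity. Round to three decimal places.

Social marginal cost = private MC + MEC = 65.202 + 2.395x.
Set SMC = demand: 65.202 + 2.395x = 90.948 - 3.615x → x* = 4.2839.
Consumer price on the demand curve at x*: 90.948 − 3.615×4.2839 = 75.4617.

P = €75.462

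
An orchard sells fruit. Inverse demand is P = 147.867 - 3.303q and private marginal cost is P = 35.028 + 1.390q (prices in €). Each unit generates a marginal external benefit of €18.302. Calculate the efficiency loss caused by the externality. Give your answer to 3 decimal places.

Market equilibrium (private): 35.028 + 1.390q = 147.867 - 3.303q → q_m = 24.0441.
Social marginal cost = private MC − MEB = 16.726 + 1.390q.
Set SMC = demand: 16.726 + 1.390q = 147.867 - 3.303q → q* = 27.9440.
The welfare-loss triangle has base |q_m − q*| and height MEB(q_m) (the vertical gap between SMC and demand is zero at q* and MEB at q_m).
DWL = ½ × 3.8999 × 18.3020 = 35.6880.

DWL = €35.688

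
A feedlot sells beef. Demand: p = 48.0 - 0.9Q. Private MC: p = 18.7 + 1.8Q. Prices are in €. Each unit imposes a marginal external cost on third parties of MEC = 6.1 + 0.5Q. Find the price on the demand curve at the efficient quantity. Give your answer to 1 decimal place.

Social marginal cost = private MC + MEC = 24.8 + 2.3Q.
Set SMC = demand: 24.8 + 2.3Q = 48.0 - 0.9Q → Q* = 7.2500.
Consumer price on the demand curve at Q*: 48.0 − 0.9×7.2500 = 41.4750.

P = €41.5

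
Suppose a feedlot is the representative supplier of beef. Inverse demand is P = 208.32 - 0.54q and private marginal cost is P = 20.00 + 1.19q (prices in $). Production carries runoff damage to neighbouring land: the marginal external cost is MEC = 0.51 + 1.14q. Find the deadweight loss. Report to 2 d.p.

Market equilibrium (private): 20.00 + 1.19q = 208.32 - 0.54q → q_m = 108.8555.
Social marginal cost = private MC + MEC = 20.51 + 2.33q.
Set SMC = demand: 20.51 + 2.33q = 208.32 - 0.54q → q* = 65.4390.
The loss is the area between SMC and demand from q* to q_m; with linear curves that's a triangle of height MEC(q_m).
DWL = ½ × 43.4165 × 124.6053 = 2704.9630.

DWL = $2704.96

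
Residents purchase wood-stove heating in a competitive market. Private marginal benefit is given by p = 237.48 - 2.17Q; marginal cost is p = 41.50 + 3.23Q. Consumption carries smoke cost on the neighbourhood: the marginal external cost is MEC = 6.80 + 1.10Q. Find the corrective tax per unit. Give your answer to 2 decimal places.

tax = 38.82 per unit

Social marginal benefit = demand − MEC = 230.68 - 3.27Q.
Set SMB = MC: 230.68 - 3.27Q = 41.50 + 3.23Q → Q* = 29.1046.
The Pigouvian tax equals MEC at Q*: 6.80 + 1.10×29.1046 = 38.8151.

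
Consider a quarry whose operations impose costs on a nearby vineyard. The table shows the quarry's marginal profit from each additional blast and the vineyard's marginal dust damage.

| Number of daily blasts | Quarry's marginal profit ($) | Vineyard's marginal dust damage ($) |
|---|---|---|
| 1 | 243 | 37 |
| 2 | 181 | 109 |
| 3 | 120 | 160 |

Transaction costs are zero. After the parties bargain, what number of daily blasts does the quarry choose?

2

Bargaining reaches the level where marginal profit last exceeds marginal dust damage.
That holds through level 2 (181 ≥ 109) but not at 3 (120 < 160).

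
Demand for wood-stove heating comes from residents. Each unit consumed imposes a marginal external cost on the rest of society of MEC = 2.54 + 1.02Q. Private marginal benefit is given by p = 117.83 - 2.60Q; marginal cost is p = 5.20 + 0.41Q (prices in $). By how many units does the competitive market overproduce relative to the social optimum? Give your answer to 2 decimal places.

10.10 units

Market equilibrium (private): 5.20 + 0.41Q = 117.83 - 2.60Q → Q_m = 37.4186.
Social marginal benefit = demand − MEC = 115.29 - 3.62Q.
Set SMB = MC: 115.29 - 3.62Q = 5.20 + 0.41Q → Q* = 27.3176.
Gap = |37.4186 − 27.3176| = 10.1010.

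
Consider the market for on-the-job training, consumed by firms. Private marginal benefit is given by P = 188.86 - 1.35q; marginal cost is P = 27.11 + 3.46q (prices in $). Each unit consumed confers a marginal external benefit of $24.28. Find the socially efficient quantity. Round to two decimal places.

Social marginal benefit = demand + MEB = 213.14 - 1.35q.
Set SMB = MC: 213.14 - 1.35q = 27.11 + 3.46q → q* = 38.6757.

q* = 38.68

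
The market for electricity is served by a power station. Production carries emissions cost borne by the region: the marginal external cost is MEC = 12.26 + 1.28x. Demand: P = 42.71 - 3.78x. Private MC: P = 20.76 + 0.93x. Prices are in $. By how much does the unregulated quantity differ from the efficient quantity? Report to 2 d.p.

Market equilibrium (private): 20.76 + 0.93x = 42.71 - 3.78x → x_m = 4.6603.
Social marginal cost = private MC + MEC = 33.02 + 2.21x.
Set SMC = demand: 33.02 + 2.21x = 42.71 - 3.78x → x* = 1.6177.
Gap = |4.6603 − 1.6177| = 3.0426.

3.04 units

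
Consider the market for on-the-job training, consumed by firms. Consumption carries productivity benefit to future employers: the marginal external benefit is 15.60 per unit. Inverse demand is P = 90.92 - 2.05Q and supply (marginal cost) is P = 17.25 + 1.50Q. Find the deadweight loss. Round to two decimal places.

Market equilibrium (private): 17.25 + 1.50Q = 90.92 - 2.05Q → Q_m = 20.7521.
Social marginal benefit = demand + MEB = 106.52 - 2.05Q.
Set SMB = MC: 106.52 - 2.05Q = 17.25 + 1.50Q → Q* = 25.1465.
The welfare-loss triangle has base |Q_m − Q*| and height MEB(Q_m) (the vertical gap between SMB and MC is zero at Q* and MEB at Q_m).
DWL = ½ × 4.3944 × 15.6000 = 34.2763.

DWL = 34.28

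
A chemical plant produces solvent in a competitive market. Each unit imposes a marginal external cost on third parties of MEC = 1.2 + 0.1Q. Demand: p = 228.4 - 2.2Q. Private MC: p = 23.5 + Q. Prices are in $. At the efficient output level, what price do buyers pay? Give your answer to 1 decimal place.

Social marginal cost = private MC + MEC = 24.7 + 1.1Q.
Set SMC = demand: 24.7 + 1.1Q = 228.4 - 2.2Q → Q* = 61.7273.
Consumer price on the demand curve at Q*: 228.4 − 2.2×61.7273 = 92.5999.

P = $92.6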